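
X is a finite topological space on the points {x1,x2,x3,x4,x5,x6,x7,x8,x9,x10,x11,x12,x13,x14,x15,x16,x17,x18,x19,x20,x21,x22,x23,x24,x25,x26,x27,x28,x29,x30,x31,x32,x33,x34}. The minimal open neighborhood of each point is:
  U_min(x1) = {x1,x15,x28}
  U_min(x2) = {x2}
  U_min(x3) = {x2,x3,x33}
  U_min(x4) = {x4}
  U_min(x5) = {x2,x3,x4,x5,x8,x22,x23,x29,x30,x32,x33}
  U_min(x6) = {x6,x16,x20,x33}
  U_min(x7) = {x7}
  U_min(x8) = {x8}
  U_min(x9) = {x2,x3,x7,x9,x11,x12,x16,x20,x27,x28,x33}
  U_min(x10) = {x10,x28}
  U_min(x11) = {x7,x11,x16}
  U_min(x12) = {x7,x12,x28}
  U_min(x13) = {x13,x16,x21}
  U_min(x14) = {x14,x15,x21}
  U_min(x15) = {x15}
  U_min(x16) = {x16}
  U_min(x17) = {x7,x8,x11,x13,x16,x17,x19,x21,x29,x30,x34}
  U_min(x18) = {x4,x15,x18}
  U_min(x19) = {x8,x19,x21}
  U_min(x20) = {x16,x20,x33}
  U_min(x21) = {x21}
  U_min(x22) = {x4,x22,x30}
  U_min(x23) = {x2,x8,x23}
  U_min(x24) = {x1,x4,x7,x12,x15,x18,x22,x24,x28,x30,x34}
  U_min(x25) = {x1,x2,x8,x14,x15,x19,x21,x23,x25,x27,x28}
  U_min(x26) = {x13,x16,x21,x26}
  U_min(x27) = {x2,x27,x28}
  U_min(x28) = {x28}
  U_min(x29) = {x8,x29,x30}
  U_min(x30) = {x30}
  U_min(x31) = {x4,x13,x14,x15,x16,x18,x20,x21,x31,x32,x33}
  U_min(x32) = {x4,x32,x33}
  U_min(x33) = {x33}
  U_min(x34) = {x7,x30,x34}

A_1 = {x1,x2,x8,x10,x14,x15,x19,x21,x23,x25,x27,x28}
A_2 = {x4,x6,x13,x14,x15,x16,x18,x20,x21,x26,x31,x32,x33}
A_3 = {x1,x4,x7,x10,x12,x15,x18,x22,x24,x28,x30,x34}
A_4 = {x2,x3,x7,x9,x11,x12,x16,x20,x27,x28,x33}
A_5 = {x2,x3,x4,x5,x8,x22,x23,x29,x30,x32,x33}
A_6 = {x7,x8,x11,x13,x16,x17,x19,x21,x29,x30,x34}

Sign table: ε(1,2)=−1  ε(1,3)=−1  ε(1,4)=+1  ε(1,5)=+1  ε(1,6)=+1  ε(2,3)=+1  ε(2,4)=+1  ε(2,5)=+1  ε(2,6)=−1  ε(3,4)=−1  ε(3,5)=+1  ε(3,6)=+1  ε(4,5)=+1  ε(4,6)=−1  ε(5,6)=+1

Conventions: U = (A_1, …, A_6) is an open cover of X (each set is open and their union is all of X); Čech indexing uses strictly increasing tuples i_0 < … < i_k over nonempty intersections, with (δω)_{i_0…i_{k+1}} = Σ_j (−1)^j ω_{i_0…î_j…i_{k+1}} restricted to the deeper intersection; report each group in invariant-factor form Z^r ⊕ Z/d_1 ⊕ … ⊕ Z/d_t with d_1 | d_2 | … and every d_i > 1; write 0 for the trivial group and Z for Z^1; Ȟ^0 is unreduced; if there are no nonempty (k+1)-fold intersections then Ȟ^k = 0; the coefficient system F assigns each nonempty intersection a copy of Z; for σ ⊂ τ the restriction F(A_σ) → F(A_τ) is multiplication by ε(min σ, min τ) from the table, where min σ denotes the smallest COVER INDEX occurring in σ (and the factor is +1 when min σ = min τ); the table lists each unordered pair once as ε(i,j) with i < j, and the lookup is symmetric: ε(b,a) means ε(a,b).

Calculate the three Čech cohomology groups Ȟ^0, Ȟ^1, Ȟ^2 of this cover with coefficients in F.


nonempty intersections:
  A12={x14,x15,x21} A13={x1,x10,x15,x28} A14={x2,x27,x28} A15={x2,x8,x23} A16={x8,x19,x21} A23={x4,x15,x18} A24={x16,x20,x33} A25={x4,x32,x33} A26={x13,x16,x21} A34={x7,x12,x28} A35={x4,x22,x30} A36={x7,x30,x34} A45={x2,x3,x33} A46={x7,x11,x16} A56={x8,x29,x30}
  A123={x15} A126={x21} A134={x28} A145={x2} A156={x8} A235={x4} A245={x33} A246={x16} A346={x7} A356={x30}
C dims 6,15,10; δ0: rk 6, SNF 1^5·2; δ1: rk 9, SNF 1^9
Ȟ^0: (6−6)−0=0 ⇒ 0
Ȟ^1: (15−9)−6=0 plus torsion [2] ⇒ Z/2
Ȟ^2: (10−0)−9=1 ⇒ Z

Ȟ^0 ≅ 0,  Ȟ^1 ≅ Z/2,  Ȟ^2 ≅ Z


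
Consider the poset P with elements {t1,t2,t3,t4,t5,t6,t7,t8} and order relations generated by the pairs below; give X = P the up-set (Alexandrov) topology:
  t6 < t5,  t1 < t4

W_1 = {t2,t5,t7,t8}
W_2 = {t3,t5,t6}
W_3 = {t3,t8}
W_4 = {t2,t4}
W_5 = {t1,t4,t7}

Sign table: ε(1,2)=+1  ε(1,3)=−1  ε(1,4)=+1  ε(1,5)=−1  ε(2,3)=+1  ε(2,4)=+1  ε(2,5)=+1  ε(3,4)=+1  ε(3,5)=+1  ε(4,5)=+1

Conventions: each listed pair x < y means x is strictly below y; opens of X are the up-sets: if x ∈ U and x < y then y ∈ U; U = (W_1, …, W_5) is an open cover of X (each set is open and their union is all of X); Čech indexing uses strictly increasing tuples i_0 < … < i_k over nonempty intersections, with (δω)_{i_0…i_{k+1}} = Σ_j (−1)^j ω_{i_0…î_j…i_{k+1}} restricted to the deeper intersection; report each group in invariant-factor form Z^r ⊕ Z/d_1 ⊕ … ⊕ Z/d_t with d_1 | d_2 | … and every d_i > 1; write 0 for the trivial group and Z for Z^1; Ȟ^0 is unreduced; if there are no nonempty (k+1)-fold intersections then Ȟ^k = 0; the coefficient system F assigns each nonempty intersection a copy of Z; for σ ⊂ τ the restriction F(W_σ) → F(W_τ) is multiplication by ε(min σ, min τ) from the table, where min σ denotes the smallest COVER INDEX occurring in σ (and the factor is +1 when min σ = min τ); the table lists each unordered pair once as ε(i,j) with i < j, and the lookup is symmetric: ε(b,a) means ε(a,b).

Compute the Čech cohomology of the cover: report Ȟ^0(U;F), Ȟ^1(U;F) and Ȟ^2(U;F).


nerve of the cover:
  W12={t5} W13={t8} W14={t2} W15={t7} W23={t3} W45={t4}
C dims 5,6; δ0: rk 5, SNF 1^4·2
Ȟ^0 = (5 − 5) − 0 = 0, so Ȟ^0 ≅ 0
Ȟ^1 = (6 − 0) − 5 = 1 plus torsion [2], so Ȟ^1 ≅ Z ⊕ Z/2
Ȟ^2 = (0 − 0) − 0 = 0, so Ȟ^2 ≅ 0

Ȟ^0 = 0, Ȟ^1 = Z ⊕ Z/2 and Ȟ^2 = 0


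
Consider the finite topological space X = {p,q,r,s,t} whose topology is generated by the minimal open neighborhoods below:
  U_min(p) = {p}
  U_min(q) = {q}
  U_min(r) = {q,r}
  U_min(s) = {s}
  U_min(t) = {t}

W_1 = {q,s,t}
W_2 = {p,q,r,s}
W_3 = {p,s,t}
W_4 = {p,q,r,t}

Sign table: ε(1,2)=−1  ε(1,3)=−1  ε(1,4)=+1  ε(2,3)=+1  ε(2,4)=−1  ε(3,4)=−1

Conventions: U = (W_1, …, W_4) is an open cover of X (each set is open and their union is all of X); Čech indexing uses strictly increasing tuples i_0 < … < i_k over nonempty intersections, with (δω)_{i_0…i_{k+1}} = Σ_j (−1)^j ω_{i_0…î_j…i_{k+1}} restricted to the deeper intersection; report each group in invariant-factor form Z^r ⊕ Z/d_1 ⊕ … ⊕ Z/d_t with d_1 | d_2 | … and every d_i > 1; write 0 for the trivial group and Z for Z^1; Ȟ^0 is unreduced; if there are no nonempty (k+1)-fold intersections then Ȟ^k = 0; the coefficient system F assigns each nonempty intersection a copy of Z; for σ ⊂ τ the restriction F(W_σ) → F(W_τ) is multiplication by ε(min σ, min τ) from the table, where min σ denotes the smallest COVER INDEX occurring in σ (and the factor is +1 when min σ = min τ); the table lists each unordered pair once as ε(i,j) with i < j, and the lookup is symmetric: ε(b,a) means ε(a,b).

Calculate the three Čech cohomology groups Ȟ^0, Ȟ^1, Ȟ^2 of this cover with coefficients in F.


intersection data:
  W12={q,s} W13={s,t} W14={q,t} W23={p,s} W24={p,q,r} W34={p,t}
  W123={s} W124={q} W134={t} W234={p}
C dims 4,6,4; δ0: rk 3, SNF 1^3; δ1: rk 3, SNF 1^3
Ȟ^0 = (4 − 3) − 0 = 1, so Ȟ^0 ≅ Z
Ȟ^1 = (6 − 3) − 3 = 0, so Ȟ^1 ≅ 0
Ȟ^2 = (4 − 0) − 3 = 1, so Ȟ^2 ≅ Z

Ȟ^0 ≅ Z, Ȟ^1 ≅ 0, Ȟ^2 ≅ Z


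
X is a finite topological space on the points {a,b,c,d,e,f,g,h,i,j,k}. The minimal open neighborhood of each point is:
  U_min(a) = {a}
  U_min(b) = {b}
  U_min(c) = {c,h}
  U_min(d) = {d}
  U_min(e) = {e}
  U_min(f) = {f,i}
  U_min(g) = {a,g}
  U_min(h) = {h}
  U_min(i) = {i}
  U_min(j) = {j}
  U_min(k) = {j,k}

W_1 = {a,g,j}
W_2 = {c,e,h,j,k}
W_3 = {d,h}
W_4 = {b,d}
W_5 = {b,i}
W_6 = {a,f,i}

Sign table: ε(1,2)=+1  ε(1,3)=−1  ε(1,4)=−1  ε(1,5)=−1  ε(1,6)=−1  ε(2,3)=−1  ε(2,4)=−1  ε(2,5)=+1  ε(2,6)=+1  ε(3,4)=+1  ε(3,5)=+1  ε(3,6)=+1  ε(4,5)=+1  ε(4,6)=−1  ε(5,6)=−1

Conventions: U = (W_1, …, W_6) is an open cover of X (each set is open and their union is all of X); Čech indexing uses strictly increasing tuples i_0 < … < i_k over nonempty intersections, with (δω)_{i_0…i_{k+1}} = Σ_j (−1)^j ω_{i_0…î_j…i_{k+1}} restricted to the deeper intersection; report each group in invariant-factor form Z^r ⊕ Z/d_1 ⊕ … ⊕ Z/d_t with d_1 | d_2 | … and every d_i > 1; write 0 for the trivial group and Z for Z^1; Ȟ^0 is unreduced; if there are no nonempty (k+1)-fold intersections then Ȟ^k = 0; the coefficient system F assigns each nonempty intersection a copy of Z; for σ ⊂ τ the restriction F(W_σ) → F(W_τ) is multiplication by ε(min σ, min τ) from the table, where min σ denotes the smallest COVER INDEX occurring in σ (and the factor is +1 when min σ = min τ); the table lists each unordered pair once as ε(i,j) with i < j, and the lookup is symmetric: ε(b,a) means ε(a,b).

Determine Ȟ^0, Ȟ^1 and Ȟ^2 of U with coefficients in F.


nonempty intersections:
  W12={j} W16={a} W23={h} W34={d} W45={b} W56={i}
C dims 6,6; δ0: rk 6, SNF 1^5·2
Ȟ^0: (6−6)−0=0 ⇒ 0
Ȟ^1: (6−0)−6=0 plus torsion [2] ⇒ Z/2
Ȟ^2: (0−0)−0=0 ⇒ 0

Ȟ^0 = 0; Ȟ^1 = Z/2; Ȟ^2 = 0


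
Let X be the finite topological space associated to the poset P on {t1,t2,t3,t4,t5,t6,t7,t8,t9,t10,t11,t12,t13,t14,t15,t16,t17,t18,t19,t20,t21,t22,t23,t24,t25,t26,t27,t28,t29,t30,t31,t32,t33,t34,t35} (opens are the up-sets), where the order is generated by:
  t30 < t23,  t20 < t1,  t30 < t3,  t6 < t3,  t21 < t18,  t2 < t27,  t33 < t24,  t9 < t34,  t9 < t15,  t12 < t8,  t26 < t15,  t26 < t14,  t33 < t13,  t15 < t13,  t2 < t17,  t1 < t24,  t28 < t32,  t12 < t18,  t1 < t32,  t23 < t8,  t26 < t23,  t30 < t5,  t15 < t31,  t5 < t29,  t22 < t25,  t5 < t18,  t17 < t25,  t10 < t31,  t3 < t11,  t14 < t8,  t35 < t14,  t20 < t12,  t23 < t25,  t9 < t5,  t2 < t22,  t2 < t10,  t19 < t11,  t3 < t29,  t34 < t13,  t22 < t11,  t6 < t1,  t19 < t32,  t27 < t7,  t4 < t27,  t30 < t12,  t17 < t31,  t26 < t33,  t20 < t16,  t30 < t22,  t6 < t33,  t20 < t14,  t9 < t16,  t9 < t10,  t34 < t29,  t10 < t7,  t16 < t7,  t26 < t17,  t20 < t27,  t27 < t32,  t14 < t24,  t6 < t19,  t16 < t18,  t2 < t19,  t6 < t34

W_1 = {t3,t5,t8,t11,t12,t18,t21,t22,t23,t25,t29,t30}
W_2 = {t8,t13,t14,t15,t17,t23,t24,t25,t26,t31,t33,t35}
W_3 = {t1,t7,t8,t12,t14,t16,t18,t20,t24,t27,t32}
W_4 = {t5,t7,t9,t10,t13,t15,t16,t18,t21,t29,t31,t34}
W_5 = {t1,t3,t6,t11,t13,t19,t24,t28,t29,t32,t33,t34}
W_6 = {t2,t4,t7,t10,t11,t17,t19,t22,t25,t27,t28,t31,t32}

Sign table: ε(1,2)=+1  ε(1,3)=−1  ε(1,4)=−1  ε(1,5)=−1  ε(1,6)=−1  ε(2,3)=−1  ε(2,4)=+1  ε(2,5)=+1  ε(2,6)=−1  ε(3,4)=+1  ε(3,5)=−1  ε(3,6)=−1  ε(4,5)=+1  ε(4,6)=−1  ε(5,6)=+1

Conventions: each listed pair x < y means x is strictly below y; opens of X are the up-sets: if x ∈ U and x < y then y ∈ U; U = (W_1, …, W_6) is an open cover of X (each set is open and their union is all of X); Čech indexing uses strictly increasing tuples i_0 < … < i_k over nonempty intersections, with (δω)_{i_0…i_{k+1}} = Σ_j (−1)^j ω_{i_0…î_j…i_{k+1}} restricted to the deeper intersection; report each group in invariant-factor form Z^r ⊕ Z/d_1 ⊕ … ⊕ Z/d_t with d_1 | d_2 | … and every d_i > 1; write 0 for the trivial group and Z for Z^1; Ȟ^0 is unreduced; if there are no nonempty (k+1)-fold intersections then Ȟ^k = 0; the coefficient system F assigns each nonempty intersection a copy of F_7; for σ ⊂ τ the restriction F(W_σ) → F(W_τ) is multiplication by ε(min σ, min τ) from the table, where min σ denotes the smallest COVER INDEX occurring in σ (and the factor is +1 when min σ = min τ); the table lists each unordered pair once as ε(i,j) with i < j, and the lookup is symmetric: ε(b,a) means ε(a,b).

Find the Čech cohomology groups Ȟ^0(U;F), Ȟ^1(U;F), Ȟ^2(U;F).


Ȟ^0 ≅ 0, Ȟ^1 ≅ 0 and Ȟ^2 ≅ Z/7

nonempty intersections:
  W12={t8,t23,t25} W13={t8,t12,t18} W14={t5,t18,t21,t29} W15={t3,t11,t29} W16={t11,t22,t25} W23={t8,t14,t24} W24={t13,t15,t31} W25={t13,t24,t33} W26={t17,t25,t31} W34={t7,t16,t18} W35={t1,t24,t32} W36={t7,t27,t32} W45={t13,t29,t34} W46={t7,t10,t31} W56={t11,t19,t28,t32}
  W123={t8} W126={t25} W134={t18} W145={t29} W156={t11} W235={t24} W245={t13} W246={t31} W346={t7} W356={t32}
C dims 6,15,10; δ0: rk_F7 6; δ1: rk_F7 9
Ȟ^0: (6−6)−0=0 ⇒ 0
Ȟ^1: (15−9)−6=0 ⇒ 0
Ȟ^2: (10−0)−9=1 ⇒ Z/7


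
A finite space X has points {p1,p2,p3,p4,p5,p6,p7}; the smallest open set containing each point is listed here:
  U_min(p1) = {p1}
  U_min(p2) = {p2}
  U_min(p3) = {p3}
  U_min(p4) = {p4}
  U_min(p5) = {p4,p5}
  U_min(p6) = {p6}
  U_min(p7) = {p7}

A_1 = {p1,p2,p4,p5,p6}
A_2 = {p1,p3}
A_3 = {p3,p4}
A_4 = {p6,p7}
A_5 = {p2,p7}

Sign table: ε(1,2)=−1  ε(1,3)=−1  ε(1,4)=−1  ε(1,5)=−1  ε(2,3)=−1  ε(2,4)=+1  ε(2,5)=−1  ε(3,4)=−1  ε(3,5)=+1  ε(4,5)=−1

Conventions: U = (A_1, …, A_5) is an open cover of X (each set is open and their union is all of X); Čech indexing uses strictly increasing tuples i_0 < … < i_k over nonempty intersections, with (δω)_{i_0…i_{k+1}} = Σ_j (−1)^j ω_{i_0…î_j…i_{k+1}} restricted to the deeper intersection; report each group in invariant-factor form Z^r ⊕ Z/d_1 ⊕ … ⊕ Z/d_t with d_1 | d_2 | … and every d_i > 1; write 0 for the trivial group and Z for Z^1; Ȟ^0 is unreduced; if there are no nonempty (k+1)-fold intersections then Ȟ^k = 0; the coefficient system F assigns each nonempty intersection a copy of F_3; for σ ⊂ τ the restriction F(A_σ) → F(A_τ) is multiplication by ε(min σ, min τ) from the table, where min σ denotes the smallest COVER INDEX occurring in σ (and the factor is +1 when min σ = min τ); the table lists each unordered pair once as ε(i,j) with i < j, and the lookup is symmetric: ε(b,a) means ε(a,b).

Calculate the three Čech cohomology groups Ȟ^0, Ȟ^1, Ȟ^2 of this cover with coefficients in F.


Ȟ^0(U;F) ≅ 0,  Ȟ^1(U;F) ≅ Z/3,  Ȟ^2(U;F) ≅ 0

nonempty intersections:
  A12={p1} A13={p4} A14={p6} A15={p2} A23={p3} A45={p7}
C dims 5,6; δ0: rk_F3 5
Ȟ^0: (5−5)−0=0 ⇒ 0
Ȟ^1: (6−0)−5=1 ⇒ Z/3
Ȟ^2: (0−0)−0=0 ⇒ 0


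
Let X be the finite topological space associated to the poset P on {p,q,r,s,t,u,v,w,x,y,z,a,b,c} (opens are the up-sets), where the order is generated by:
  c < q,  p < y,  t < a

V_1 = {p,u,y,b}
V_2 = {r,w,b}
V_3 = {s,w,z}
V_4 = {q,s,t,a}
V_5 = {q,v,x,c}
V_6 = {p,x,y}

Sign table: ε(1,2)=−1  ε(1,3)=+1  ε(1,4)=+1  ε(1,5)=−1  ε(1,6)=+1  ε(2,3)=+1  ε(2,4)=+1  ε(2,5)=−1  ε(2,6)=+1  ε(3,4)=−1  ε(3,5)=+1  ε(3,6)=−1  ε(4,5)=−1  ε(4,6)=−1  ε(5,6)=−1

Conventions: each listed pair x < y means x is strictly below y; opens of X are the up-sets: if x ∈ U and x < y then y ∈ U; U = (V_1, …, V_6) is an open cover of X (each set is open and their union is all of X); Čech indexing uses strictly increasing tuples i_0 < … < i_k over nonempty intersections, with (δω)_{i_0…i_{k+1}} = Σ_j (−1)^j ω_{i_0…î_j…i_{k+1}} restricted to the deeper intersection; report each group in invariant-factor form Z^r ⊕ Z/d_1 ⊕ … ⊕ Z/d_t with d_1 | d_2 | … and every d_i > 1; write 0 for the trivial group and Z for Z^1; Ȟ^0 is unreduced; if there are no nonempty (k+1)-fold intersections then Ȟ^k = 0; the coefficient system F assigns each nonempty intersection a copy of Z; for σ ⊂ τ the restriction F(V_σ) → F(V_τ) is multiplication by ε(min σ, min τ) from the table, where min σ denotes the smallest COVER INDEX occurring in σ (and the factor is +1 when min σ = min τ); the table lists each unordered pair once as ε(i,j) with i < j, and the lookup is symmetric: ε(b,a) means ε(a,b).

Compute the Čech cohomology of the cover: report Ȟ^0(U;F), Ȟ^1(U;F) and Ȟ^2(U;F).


Ȟ^0 = Z,  Ȟ^1 = Z,  Ȟ^2 = 0

nonempty overlaps:
  V12={b} V16={p,y} V23={w} V34={s} V45={q} V56={x}
C dims 6,6; δ0: rk 5, SNF 1^5
degree 0: 6−5−0 = 1 → Ȟ^0 ≅ Z
degree 1: 6−0−5 = 1 → Ȟ^1 ≅ Z
degree 2: 0−0−0 = 0 → Ȟ^2 ≅ 0


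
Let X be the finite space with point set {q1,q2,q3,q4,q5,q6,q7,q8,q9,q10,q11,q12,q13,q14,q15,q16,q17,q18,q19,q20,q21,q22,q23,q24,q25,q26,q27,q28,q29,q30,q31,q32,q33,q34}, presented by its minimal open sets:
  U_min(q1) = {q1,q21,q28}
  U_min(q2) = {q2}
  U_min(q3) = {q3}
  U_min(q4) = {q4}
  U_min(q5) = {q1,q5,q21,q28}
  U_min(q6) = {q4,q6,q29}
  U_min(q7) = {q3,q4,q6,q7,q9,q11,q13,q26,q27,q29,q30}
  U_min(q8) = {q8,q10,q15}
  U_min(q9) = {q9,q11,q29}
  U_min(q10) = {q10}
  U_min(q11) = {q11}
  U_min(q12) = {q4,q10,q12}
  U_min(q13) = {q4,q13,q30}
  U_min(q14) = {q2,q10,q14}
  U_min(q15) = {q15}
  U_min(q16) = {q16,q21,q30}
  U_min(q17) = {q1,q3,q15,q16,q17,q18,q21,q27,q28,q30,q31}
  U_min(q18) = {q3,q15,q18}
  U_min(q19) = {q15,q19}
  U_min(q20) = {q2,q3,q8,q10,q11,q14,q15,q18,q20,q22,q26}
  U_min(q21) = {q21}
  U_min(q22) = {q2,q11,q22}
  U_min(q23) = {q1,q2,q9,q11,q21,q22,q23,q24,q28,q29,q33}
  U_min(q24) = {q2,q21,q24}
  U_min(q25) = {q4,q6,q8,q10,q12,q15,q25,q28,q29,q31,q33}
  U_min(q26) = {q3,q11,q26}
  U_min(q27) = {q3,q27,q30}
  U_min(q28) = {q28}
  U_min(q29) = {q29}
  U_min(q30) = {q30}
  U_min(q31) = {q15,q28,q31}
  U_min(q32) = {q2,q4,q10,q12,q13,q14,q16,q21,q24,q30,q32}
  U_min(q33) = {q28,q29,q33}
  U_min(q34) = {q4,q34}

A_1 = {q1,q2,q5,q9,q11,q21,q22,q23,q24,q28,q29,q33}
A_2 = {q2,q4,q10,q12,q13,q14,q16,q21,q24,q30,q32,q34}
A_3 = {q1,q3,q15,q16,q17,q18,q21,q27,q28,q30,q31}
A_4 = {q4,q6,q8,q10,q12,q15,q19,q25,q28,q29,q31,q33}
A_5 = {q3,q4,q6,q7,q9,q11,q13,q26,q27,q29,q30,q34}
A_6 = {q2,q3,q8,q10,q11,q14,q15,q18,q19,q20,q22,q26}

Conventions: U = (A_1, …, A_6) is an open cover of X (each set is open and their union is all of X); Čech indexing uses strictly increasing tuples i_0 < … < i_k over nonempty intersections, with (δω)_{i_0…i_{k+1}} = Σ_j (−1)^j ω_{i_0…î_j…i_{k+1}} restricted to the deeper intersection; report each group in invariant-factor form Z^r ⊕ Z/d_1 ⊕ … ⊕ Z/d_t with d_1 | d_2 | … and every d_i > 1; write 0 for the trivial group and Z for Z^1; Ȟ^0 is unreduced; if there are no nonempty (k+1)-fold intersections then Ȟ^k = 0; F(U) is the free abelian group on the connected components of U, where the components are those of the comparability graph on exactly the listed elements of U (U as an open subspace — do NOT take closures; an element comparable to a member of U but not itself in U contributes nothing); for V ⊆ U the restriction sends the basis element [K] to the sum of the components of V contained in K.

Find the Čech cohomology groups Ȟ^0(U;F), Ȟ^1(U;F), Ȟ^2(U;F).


nonempty overlaps:
  A12={q2,q21,q24} A13={q1,q21,q28} A14={q28,q29,q33} A15={q9,q11,q29} A16={q2,q11,q22} A23={q16,q21,q30} A24={q4,q10,q12} A25={q4,q13,q30,q34} A26={q2,q10,q14} A34={q15,q28,q31} A35={q3,q27,q30} A36={q3,q15,q18} A45={q4,q6,q29} A46={q8,q10,q15,q19} A56={q3,q11,q26}
  A123={q21} A126={q2} A134={q28} A145={q29} A156={q11} A235={q30} A245={q4} A246={q10} A346={q15} A356={q3}
components per intersection:
  A1: {q1,q2,q5,q9,q11,q21,q22,q23,q24,q28,q29,q33}
  A2: {q2,q4,q10,q12,q13,q14,q16,q21,q24,q30,q32,q34}
  A3: {q1,q3,q15,q16,q17,q18,q21,q27,q28,q30,q31}
  A4: {q4,q6,q8,q10,q12,q15,q19,q25,q28,q29,q31,q33}
  A5: {q3,q4,q6,q7,q9,q11,q13,q26,q27,q29,q30,q34}
  A6: {q2,q3,q8,q10,q11,q14,q15,q18,q19,q20,q22,q26}
  A12: {q2,q21,q24}
  A13: {q1,q21,q28}
  A14: {q28,q29,q33}
  A15: {q9,q11,q29}
  A16: {q2,q11,q22}
  A23: {q16,q21,q30}
  A24: {q4,q10,q12}
  A25: {q4,q13,q30,q34}
  A26: {q2,q10,q14}
  A34: {q15,q28,q31}
  A35: {q3,q27,q30}
  A36: {q3,q15,q18}
  A45: {q4,q6,q29}
  A46: {q8,q10,q15,q19}
  A56: {q3,q11,q26}
  A123: {q21}
  A126: {q2}
  A134: {q28}
  A145: {q29}
  A156: {q11}
  A235: {q30}
  A245: {q4}
  A246: {q10}
  A346: {q15}
  A356: {q3}
C dims 6,15,10; δ0: rk 5, SNF 1^5; δ1: rk 10, SNF 1^9·2
degree 0: 6−5−0 = 1 → Ȟ^0 ≅ Z
degree 1: 15−10−5 = 0 → Ȟ^1 ≅ 0
degree 2: 10−0−10 = 0 plus torsion [2] → Ȟ^2 ≅ Z/2

Ȟ^0 ≅ Z, Ȟ^1 ≅ 0 and Ȟ^2 ≅ Z/2


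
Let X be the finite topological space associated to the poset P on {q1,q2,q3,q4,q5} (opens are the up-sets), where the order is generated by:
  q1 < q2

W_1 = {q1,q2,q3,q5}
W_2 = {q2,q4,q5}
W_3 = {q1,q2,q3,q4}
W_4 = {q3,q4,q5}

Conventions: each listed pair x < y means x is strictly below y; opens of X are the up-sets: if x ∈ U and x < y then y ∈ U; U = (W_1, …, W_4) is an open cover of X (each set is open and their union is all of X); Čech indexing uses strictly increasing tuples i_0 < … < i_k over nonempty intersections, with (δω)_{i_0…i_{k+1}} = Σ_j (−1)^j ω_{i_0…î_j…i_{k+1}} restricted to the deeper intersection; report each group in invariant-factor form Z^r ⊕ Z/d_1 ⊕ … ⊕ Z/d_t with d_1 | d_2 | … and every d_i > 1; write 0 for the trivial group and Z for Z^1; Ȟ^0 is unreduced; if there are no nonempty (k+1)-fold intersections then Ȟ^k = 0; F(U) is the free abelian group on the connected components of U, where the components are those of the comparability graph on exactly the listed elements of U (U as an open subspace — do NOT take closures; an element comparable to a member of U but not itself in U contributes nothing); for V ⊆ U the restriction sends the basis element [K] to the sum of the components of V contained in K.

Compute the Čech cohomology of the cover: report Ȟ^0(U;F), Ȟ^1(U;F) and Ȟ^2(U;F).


cover nerve:
  W12={q2,q5} W13={q1,q2,q3} W14={q3,q5} W23={q2,q4} W24={q4,q5} W34={q3,q4}
  W123={q2} W124={q5} W134={q3} W234={q4}
components per intersection:
  W1: {q1,q2} {q3} {q5}
  W2: {q2} {q4} {q5}
  W3: {q1,q2} {q3} {q4}
  W4: {q3} {q4} {q5}
  W12: {q2} {q5}
  W13: {q1,q2} {q3}
  W14: {q3} {q5}
  W23: {q2} {q4}
  W24: {q4} {q5}
  W34: {q3} {q4}
  W123: {q2}
  W124: {q5}
  W134: {q3}
  W234: {q4}
C dims 12,12,4; δ0: rk 8, SNF 1^8; δ1: rk 4, SNF 1^4
Ȟ^0: (12−8)−0=4 ⇒ Z^4
Ȟ^1: (12−4)−8=0 ⇒ 0
Ȟ^2: (4−0)−4=0 ⇒ 0

Ȟ^0(U;F) ≅ Z^4, Ȟ^1(U;F) ≅ 0, Ȟ^2(U;F) ≅ 0


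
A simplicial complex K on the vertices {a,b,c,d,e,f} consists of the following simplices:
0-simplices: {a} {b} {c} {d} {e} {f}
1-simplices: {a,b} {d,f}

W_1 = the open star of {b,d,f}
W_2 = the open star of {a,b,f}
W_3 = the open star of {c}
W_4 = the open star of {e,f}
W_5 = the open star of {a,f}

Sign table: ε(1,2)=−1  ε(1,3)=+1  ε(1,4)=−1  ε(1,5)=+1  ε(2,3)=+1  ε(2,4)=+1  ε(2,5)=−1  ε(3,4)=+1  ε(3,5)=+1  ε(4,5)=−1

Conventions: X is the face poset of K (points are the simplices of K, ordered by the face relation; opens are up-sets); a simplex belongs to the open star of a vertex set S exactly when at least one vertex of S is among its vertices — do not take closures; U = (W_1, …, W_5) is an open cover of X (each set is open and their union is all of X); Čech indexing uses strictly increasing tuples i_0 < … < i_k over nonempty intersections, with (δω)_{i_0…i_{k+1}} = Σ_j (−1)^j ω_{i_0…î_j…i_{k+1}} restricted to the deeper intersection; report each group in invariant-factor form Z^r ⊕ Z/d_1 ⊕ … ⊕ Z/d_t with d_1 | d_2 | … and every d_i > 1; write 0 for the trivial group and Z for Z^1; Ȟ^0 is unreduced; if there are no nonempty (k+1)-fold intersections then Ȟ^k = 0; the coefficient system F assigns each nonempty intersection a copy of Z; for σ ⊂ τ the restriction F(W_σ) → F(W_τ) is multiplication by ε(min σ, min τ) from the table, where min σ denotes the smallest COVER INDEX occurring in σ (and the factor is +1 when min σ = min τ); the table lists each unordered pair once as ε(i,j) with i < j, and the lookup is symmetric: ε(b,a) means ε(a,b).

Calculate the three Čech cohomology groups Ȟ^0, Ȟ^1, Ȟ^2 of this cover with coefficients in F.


Ȟ^0 ≅ Z^2; Ȟ^1 ≅ 0; Ȟ^2 ≅ 0

intersection data:
  W1={{b},{d},{f},{a,b},{d,f}} W2={{a},{b},{f},{a,b},{d,f}} W3={{c}} W4={{e},{f},{d,f}} W5={{a},{f},{a,b},{d,f}}
  W12={{b},{f},{a,b},{d,f}} W14={{f},{d,f}} W15={{f},{a,b},{d,f}} W24={{f},{d,f}} W25={{a},{f},{a,b},{d,f}} W45={{f},{d,f}}
  W124={{f},{d,f}} W125={{f},{a,b},{d,f}} W145={{f},{d,f}} W245={{f},{d,f}}
  W1245={{f},{d,f}}
C dims 5,6,4,1; δ0: rk 3, SNF 1^3; δ1: rk 3, SNF 1^3; δ2: rk 1, SNF 1^1
Ȟ^0 = (5 − 3) − 0 = 2, so Ȟ^0 ≅ Z^2
Ȟ^1 = (6 − 3) − 3 = 0, so Ȟ^1 ≅ 0
Ȟ^2 = (4 − 1) − 3 = 0, so Ȟ^2 ≅ 0


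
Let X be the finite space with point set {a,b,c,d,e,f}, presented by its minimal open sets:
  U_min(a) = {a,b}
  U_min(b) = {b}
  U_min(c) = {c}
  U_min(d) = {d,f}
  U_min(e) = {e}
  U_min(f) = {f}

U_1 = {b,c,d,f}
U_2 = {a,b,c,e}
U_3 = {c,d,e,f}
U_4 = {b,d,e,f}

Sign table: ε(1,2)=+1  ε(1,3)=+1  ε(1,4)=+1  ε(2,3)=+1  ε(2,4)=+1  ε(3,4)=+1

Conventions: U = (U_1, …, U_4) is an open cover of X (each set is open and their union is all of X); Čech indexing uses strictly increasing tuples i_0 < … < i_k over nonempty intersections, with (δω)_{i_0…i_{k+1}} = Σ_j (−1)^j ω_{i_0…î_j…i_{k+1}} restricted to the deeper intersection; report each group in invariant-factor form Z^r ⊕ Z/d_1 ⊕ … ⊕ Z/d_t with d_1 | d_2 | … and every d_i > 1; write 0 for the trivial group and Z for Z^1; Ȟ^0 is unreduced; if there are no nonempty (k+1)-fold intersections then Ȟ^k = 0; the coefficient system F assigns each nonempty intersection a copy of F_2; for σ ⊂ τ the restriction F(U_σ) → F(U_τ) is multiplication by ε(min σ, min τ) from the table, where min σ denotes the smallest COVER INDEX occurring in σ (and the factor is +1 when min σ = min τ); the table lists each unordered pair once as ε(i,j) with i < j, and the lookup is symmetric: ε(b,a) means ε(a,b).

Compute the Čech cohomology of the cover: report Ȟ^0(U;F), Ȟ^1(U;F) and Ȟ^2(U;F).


Ȟ^0 = Z/2, Ȟ^1 = 0 and Ȟ^2 = Z/2

nerve simplices:
  U12={b,c} U13={c,d,f} U14={b,d,f} U23={c,e} U24={b,e} U34={d,e,f}
  U123={c} U124={b} U134={d,f} U234={e}
C dims 4,6,4; δ0: rk_F2 3; δ1: rk_F2 3
degree 0: 4−3−0 = 1 → Ȟ^0 ≅ Z/2
degree 1: 6−3−3 = 0 → Ȟ^1 ≅ 0
degree 2: 4−0−3 = 1 → Ȟ^2 ≅ Z/2


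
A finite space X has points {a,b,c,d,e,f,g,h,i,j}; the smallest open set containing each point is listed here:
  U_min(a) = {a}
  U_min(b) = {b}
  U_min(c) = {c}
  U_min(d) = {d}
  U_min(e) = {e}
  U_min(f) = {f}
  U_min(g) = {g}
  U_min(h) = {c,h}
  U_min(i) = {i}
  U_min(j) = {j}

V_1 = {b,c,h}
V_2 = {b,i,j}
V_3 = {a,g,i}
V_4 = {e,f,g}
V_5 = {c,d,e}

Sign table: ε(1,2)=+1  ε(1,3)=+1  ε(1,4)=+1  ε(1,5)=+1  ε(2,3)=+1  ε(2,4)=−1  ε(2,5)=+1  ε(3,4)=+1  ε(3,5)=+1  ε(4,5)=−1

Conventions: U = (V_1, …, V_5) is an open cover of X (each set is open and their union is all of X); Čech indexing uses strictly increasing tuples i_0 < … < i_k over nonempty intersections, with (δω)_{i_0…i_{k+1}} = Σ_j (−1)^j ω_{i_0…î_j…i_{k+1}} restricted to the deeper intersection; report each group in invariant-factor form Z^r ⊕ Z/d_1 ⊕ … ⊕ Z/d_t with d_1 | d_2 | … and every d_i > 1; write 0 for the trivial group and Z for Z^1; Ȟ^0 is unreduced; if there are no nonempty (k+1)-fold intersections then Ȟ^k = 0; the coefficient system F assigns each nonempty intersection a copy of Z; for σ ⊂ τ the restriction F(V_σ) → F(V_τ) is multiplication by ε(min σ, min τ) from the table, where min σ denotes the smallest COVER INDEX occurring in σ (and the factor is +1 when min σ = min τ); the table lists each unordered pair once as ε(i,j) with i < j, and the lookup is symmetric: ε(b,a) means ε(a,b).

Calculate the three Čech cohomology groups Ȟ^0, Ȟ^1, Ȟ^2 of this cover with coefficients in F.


Ȟ^0(U;F) ≅ 0, Ȟ^1(U;F) ≅ Z/2 and Ȟ^2(U;F) ≅ 0

nerve simplices:
  V12={b} V15={c} V23={i} V34={g} V45={e}
C dims 5,5; δ0: rk 5, SNF 1^4·2
degree 0: 5−5−0 = 0 → Ȟ^0 ≅ 0
degree 1: 5−0−5 = 0 plus torsion [2] → Ȟ^1 ≅ Z/2
degree 2: 0−0−0 = 0 → Ȟ^2 ≅ 0


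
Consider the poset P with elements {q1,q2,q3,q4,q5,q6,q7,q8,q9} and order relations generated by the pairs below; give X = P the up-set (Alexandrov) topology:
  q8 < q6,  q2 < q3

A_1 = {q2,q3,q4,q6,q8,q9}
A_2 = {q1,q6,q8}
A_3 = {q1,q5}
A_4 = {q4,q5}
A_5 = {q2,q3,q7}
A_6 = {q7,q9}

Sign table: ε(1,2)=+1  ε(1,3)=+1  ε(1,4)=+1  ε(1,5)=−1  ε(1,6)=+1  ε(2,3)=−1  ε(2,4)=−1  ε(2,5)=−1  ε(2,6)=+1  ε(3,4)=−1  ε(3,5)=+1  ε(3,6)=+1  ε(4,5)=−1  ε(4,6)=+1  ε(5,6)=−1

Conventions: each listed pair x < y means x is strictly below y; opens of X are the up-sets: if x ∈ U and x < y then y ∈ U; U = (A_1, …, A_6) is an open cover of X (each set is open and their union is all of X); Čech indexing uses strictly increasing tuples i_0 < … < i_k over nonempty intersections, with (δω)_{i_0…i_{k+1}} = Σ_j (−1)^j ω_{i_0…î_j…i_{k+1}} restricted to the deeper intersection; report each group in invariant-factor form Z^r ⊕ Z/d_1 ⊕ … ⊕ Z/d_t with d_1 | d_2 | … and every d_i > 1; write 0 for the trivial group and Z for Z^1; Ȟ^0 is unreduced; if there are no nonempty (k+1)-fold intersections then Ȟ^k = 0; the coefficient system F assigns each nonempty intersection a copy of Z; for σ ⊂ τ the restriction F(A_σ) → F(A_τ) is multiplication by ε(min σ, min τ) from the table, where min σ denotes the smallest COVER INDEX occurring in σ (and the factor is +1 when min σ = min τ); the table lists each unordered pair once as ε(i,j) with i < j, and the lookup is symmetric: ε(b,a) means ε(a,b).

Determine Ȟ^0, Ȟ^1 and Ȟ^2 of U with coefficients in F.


nonempty overlaps:
  A12={q6,q8} A14={q4} A15={q2,q3} A16={q9} A23={q1} A34={q5} A56={q7}
C dims 6,7; δ0: rk 5, SNF 1^5
degree 0: 6−5−0 = 1 → Ȟ^0 ≅ Z
degree 1: 7−0−5 = 2 → Ȟ^1 ≅ Z^2
degree 2: 0−0−0 = 0 → Ȟ^2 ≅ 0

Ȟ^0(U;F) ≅ Z,  Ȟ^1(U;F) ≅ Z^2,  Ȟ^2(U;F) ≅ 0


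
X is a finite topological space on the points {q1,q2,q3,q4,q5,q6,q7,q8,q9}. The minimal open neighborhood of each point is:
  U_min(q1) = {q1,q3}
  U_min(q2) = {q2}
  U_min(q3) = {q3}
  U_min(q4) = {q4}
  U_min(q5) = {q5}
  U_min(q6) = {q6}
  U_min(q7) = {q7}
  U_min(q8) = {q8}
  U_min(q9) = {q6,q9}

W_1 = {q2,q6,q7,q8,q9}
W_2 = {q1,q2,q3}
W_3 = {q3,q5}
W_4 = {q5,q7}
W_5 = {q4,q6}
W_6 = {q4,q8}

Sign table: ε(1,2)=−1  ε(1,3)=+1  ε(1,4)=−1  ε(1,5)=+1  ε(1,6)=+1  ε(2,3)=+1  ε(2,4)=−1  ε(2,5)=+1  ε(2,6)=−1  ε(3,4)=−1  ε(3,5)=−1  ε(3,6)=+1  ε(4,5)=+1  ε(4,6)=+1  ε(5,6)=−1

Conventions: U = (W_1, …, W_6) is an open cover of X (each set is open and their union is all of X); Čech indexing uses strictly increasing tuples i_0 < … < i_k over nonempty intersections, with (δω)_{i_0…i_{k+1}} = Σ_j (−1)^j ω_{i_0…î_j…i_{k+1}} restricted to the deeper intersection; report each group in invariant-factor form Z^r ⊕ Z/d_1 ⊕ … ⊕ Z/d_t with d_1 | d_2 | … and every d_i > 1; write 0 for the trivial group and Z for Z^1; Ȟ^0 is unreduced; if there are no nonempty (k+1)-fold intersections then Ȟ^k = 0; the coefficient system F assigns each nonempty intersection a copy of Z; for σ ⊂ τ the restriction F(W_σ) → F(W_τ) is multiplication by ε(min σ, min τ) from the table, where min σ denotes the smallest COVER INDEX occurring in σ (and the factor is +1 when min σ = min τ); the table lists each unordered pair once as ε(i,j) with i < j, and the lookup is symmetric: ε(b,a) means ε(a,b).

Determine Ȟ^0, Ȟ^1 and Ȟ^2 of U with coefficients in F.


nerve simplices:
  W12={q2} W14={q7} W15={q6} W16={q8} W23={q3} W34={q5} W56={q4}
C dims 6,7; δ0: rk 6, SNF 1^5·2
degree 0: 6−6−0 = 0 → Ȟ^0 ≅ 0
degree 1: 7−0−6 = 1 plus torsion [2] → Ȟ^1 ≅ Z ⊕ Z/2
degree 2: 0−0−0 = 0 → Ȟ^2 ≅ 0

Ȟ^0 = 0, Ȟ^1 = Z ⊕ Z/2, Ȟ^2 = 0


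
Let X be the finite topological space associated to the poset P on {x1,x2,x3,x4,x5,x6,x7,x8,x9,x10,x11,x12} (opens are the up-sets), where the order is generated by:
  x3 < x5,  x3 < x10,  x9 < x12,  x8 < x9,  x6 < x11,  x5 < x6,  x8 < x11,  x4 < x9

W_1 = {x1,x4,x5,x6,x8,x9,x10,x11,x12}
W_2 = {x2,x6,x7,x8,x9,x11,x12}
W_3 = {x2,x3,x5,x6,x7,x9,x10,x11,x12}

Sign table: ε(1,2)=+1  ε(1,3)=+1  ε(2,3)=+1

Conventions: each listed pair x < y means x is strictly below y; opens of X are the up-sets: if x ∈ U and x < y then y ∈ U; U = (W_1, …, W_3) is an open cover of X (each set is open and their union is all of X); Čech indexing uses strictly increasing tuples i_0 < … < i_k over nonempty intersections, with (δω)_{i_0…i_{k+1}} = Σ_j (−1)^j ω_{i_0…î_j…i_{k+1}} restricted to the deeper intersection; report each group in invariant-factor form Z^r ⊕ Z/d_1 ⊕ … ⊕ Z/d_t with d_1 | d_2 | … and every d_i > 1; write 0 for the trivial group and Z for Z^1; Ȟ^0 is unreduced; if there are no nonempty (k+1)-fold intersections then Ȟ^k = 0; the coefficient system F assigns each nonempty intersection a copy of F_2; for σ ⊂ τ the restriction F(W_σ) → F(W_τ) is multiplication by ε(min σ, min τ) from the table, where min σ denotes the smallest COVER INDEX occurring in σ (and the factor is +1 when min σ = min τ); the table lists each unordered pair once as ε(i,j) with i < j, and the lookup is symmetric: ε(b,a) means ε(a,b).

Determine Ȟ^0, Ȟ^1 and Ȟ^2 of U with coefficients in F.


nonempty intersections:
  W12={x6,x8,x9,x11,x12} W13={x5,x6,x9,x10,x11,x12} W23={x2,x6,x7,x9,x11,x12}
  W123={x6,x9,x11,x12}
C dims 3,3,1; δ0: rk_F2 2; δ1: rk_F2 1
Ȟ^0: (3−2)−0=1 ⇒ Z/2
Ȟ^1: (3−1)−2=0 ⇒ 0
Ȟ^2: (1−0)−1=0 ⇒ 0

Ȟ^0 = Z/2, Ȟ^1 = 0 and Ȟ^2 = 0


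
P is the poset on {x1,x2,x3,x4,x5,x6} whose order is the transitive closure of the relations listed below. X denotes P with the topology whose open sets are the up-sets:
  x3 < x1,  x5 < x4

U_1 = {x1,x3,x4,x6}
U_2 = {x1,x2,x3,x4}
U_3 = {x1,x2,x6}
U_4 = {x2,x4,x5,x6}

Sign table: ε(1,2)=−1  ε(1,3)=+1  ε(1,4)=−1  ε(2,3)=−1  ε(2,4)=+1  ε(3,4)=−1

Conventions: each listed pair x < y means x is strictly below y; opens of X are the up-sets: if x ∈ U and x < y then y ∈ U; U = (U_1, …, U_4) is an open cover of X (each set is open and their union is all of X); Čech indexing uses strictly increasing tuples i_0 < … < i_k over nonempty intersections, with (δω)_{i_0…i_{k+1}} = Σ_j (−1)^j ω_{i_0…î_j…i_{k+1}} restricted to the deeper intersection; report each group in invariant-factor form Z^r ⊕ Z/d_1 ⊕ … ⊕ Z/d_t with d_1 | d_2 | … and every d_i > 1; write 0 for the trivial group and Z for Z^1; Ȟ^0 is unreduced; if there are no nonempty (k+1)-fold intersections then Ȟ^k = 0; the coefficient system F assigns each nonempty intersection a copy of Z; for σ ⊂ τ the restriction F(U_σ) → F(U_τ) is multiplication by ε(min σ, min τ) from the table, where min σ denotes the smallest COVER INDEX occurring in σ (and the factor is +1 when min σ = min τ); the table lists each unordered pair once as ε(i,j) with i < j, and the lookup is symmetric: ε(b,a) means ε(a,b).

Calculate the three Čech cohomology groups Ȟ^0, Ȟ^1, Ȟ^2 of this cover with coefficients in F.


nonempty overlaps:
  U12={x1,x3,x4} U13={x1,x6} U14={x4,x6} U23={x1,x2} U24={x2,x4} U34={x2,x6}
  U123={x1} U124={x4} U134={x6} U234={x2}
C dims 4,6,4; δ0: rk 3, SNF 1^3; δ1: rk 3, SNF 1^3
degree 0: 4−3−0 = 1 → Ȟ^0 ≅ Z
degree 1: 6−3−3 = 0 → Ȟ^1 ≅ 0
degree 2: 4−0−3 = 1 → Ȟ^2 ≅ Z

Ȟ^0(U;F) ≅ Z; Ȟ^1(U;F) ≅ 0; Ȟ^2(U;F) ≅ Z


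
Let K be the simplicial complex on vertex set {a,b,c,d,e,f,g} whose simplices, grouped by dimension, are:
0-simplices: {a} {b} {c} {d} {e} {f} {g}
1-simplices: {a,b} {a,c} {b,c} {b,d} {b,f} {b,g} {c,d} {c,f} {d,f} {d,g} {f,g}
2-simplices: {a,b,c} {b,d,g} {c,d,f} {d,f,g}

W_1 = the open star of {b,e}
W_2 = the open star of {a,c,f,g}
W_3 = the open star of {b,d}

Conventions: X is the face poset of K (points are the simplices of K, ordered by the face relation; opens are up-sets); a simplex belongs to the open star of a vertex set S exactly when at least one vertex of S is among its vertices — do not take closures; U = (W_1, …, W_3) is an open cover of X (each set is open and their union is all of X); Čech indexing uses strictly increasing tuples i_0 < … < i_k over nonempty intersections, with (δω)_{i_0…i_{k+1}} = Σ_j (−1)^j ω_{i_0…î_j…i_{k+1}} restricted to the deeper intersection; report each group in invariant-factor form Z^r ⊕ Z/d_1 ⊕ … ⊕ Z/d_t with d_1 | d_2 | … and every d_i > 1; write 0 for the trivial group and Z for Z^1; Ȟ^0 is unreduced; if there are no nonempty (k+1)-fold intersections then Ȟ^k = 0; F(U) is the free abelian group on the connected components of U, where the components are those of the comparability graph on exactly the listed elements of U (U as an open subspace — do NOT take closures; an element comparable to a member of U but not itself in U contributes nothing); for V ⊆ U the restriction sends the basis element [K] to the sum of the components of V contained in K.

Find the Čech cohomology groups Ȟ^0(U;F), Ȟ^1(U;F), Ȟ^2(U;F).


Ȟ^0(U;F) ≅ Z^2, Ȟ^1(U;F) ≅ Z^2 and Ȟ^2(U;F) ≅ 0

nerve simplices:
  W1={{b},{e},{a,b},{b,c},{b,d},{b,f},{b,g},{a,b,c},{b,d,g}} W2={{a},{c},{f},{g},{a,b},{a,c},{b,c},{b,f},{b,g},{c,d},{c,f},{d,f},{d,g},{f,g},{a,b,c},{b,d,g},{c,d,f},{d,f,g}} W3={{b},{d},{a,b},{b,c},{b,d},{b,f},{b,g},{c,d},{d,f},{d,g},{a,b,c},{b,d,g},{c,d,f},{d,f,g}}
  W12={{a,b},{b,c},{b,f},{b,g},{a,b,c},{b,d,g}} W13={{b},{a,b},{b,c},{b,d},{b,f},{b,g},{a,b,c},{b,d,g}} W23={{a,b},{b,c},{b,f},{b,g},{c,d},{d,f},{d,g},{a,b,c},{b,d,g},{c,d,f},{d,f,g}}
  W123={{a,b},{b,c},{b,f},{b,g},{a,b,c},{b,d,g}}
components per intersection:
  W1: {{b},{a,b},{b,c},{b,d},{b,f},{b,g},{a,b,c},{b,d,g}} {{e}}
  W2: {{a},{c},{f},{g},{a,b},{a,c},{b,c},{b,f},{b,g},{c,d},{c,f},{d,f},{d,g},{f,g},{a,b,c},{b,d,g},{c,d,f},{d,f,g}}
  W3: {{b},{d},{a,b},{b,c},{b,d},{b,f},{b,g},{c,d},{d,f},{d,g},{a,b,c},{b,d,g},{c,d,f},{d,f,g}}
  W12: {{a,b},{b,c},{a,b,c}} {{b,f}} {{b,g},{b,d,g}}
  W13: {{b},{a,b},{b,c},{b,d},{b,f},{b,g},{a,b,c},{b,d,g}}
  W23: {{a,b},{b,c},{a,b,c}} {{b,f}} {{b,g},{c,d},{d,f},{d,g},{b,d,g},{c,d,f},{d,f,g}}
  W123: {{a,b},{b,c},{a,b,c}} {{b,f}} {{b,g},{b,d,g}}
C dims 4,7,3; δ0: rk 2, SNF 1^2; δ1: rk 3, SNF 1^3
degree 0: 4−2−0 = 2 → Ȟ^0 ≅ Z^2
degree 1: 7−3−2 = 2 → Ȟ^1 ≅ Z^2
degree 2: 3−0−3 = 0 → Ȟ^2 ≅ 0


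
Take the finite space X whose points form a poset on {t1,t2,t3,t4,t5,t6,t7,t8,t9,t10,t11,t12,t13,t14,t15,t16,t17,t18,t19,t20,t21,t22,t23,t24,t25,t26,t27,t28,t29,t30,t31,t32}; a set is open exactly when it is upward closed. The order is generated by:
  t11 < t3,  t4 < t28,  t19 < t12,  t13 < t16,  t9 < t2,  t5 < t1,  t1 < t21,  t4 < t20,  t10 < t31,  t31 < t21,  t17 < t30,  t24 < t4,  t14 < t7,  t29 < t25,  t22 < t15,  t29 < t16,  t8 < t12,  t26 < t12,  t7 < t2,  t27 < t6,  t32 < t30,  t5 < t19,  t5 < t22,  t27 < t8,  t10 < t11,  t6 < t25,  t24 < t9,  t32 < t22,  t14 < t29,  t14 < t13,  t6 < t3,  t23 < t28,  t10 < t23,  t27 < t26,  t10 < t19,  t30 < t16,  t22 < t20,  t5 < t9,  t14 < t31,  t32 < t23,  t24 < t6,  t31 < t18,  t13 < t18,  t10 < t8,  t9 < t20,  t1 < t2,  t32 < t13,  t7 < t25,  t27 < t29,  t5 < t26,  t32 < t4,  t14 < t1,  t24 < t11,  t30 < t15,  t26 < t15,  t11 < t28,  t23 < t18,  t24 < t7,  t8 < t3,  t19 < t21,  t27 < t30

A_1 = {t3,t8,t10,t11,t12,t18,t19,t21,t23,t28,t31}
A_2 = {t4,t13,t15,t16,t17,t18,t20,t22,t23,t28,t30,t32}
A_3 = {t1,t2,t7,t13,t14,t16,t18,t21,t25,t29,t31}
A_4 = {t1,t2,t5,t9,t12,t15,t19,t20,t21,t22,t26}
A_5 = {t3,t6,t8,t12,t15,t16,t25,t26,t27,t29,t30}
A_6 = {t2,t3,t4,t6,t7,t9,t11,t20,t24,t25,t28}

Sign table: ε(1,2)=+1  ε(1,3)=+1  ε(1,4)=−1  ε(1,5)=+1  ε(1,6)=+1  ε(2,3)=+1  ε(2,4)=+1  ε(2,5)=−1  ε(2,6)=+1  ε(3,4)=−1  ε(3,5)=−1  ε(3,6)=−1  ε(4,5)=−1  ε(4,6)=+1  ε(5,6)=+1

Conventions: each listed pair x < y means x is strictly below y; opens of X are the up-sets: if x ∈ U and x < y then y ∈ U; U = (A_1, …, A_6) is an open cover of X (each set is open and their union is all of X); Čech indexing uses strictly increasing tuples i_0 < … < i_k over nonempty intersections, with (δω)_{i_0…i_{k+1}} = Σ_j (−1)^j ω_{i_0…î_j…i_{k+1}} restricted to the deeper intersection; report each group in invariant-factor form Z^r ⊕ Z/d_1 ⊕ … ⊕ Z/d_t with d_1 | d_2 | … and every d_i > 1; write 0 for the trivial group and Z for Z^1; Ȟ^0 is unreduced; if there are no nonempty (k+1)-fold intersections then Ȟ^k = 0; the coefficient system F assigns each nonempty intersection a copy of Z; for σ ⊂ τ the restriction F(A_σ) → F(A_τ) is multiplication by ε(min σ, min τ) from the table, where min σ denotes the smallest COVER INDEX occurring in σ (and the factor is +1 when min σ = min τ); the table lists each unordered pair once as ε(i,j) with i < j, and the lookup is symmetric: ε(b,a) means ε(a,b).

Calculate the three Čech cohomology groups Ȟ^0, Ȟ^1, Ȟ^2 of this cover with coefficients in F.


nerve simplices:
  A12={t18,t23,t28} A13={t18,t21,t31} A14={t12,t19,t21} A15={t3,t8,t12} A16={t3,t11,t28} A23={t13,t16,t18} A24={t15,t20,t22} A25={t15,t16,t30} A26={t4,t20,t28} A34={t1,t2,t21} A35={t16,t25,t29} A36={t2,t7,t25} A45={t12,t15,t26} A46={t2,t9,t20} A56={t3,t6,t25}
  A123={t18} A126={t28} A134={t21} A145={t12} A156={t3} A235={t16} A245={t15} A246={t20} A346={t2} A356={t25}
C dims 6,15,10; δ0: rk 6, SNF 1^5·2; δ1: rk 9, SNF 1^9
degree 0: 6−6−0 = 0 → Ȟ^0 ≅ 0
degree 1: 15−9−6 = 0 plus torsion [2] → Ȟ^1 ≅ Z/2
degree 2: 10−0−9 = 1 → Ȟ^2 ≅ Z

Ȟ^0 = 0,  Ȟ^1 = Z/2,  Ȟ^2 = Z
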